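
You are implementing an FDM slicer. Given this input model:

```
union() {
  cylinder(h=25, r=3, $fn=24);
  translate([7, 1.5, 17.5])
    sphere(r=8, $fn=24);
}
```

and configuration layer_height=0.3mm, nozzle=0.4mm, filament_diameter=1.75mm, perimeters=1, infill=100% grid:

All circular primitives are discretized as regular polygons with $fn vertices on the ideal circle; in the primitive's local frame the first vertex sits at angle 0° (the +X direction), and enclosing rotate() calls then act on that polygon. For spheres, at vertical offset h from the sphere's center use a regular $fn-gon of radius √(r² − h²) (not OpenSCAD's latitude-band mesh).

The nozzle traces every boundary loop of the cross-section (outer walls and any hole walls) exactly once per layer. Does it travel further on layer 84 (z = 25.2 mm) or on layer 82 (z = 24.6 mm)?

layer 82 (z = 24.6 mm)

Layer 84 (z = 25.2): the cylinder is not intersected at this z (z outside [0, 25]); the r=8 sphere at (7, 1.5) contributes a regular 24-gon of circumradius √(8²−7.7²) = 2.170 (perimeter = 2·24·2.170·sin(180°/24) = 13.60 mm); Combining (union): only the r=8 sphere at (7, 1.5) is present, so the union is just that shape — boundary = 13.60 mm. So its perimeter = 13.60 mm. Layer 82 (z = 24.6): the r=3 cylinder contributes a regular 24-gon of circumradius 3 (perimeter = 2·24·3.000·sin(180°/24) = 18.80 mm); the sphere at (7, 1.5): section is a regular 24-gon, circumradius = √(r²−h²) = √(8²−7.1²) = 3.686 (perimeter = 2·24·3.686·sin(180°/24) = 23.10 mm); Merging all regions: the 2 present regions are separate (no shared area or edge), so areas and boundary lengths simply add and each stays a separate island — boundary = 41.89 mm. So its perimeter = 41.89 mm. Layer 82 is larger (41.89 vs 13.60 mm).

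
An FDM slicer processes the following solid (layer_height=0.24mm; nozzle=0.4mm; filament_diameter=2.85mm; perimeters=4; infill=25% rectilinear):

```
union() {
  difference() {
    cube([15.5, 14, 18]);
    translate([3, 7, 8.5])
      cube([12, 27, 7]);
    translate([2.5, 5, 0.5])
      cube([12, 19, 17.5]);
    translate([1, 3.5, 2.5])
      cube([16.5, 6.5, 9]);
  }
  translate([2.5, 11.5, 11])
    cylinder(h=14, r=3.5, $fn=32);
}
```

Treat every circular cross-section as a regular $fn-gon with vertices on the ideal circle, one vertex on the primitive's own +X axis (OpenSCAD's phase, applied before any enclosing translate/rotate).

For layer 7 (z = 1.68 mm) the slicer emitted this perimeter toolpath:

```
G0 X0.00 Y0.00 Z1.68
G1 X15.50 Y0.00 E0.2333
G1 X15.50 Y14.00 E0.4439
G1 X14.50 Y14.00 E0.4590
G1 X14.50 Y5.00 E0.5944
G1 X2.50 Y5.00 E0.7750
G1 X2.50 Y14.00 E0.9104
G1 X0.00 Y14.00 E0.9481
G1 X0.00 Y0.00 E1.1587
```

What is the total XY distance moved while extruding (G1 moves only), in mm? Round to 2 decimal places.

77.00 mm

Sum the Euclidean lengths of each G1 segment: total = 77.00 mm.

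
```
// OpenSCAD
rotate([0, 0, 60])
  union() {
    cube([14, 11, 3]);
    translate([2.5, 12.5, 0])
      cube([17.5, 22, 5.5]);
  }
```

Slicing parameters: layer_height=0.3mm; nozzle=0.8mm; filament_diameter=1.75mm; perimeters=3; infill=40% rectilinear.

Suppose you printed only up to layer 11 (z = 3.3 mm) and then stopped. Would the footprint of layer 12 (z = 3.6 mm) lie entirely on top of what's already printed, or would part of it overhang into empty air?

Compare the two slices. At z = 3.3: the cube is not intersected at this z (z outside [0, 3]); the 17.5×22 cube at (2.5, 12.5) contributes its full rectangle (area 385.00 mm²); Merging all regions: only the 17.5×22 cube at (2.5, 12.5) is present, so the union is just that shape — area = 385.00 mm²; (whole slice rotated 60° about Z — lengths, areas and connectivity unchanged). At z = 3.6: the cube does not reach this height (z outside [0, 3]); the 17.5×22 cube at (2.5, 12.5) contributes its full rectangle (area 385.00 mm²); Combining (union): only the 17.5×22 cube at (2.5, 12.5) is present, so the union is just that shape — area = 385.00 mm²; (rotated 60° about Z; rotation is an isometry so areas/perimeters/island counts are preserved). Checking containment: the cross-section at z = 3.6 is a subset of the cross-section at z = 3.3.

entirely on top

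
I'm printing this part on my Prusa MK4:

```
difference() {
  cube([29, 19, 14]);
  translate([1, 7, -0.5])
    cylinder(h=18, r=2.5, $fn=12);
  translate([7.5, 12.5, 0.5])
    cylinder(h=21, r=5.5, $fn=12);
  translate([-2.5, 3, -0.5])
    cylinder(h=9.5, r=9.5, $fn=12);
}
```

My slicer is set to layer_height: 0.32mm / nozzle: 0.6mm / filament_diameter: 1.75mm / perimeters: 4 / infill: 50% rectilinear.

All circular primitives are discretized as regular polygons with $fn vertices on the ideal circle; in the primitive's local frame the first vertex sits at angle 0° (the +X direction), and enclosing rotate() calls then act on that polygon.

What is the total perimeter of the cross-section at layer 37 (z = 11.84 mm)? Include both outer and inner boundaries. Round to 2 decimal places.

135.54 mm

At z = 11.84 mm: the cube (footprint 29×19) is included at this height (perimeter 96.00 mm); the r=2.5 cylinder at (1, 7) contributes a regular 12-gon of circumradius 2.5 (perimeter = 2·12·2.500·sin(180°/12) = 15.53 mm); the cylinder at (7.5, 12.5): section is a regular 12-gon, circumradius r=5.5 (perimeter = 2·12·5.500·sin(180°/12) = 34.16 mm); the cylinder at (-2.5, 3) is absent (z outside [-0.5, 9]); Taking the first minus the rest: starting from the 29×19 cube, the r=2.5 cylinder at (1, 7) partially overlaps it — only the 14.11 mm² overlap (of its 18.75 mm²) is removed, clipping the outline; the r=5.5 cylinder at (7.5, 12.5) lies wholly inside it (removes its full 90.75 mm² and its 34.16 mm outline becomes a hole wall) — boundary (outer + 1 inner loop) = 135.54 mm. Overall, the cross-section is one region with 1 hole. Total boundary length (outer + inner) = 135.54 mm.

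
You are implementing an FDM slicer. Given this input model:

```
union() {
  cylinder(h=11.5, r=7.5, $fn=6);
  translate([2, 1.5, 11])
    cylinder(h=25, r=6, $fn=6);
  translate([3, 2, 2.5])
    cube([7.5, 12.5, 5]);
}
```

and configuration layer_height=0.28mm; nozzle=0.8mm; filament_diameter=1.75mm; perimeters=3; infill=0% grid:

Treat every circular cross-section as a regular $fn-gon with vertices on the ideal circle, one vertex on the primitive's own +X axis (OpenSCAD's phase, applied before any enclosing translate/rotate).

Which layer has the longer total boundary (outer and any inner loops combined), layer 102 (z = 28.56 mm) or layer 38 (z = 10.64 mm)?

layer 38 (z = 10.64 mm)

Layer 102 (z = 28.56): the cylinder does not reach this height (z outside [0, 11.5]); the r=6 cylinder at (2, 1.5) contributes a regular 6-gon of circumradius 6 (perimeter = 2·6·6.000·sin(180°/6) = 36.00 mm); the cube at (3, 2) is not intersected at this z (z outside [2.5, 7.5]); Merging all regions: only the r=6 cylinder at (2, 1.5) is present, so the union is just that shape — boundary = 36.00 mm. So its perimeter = 36.00 mm. Layer 38 (z = 10.64): the r=7.5 cylinder gives a regular 6-gon of circumradius 7.5 (constant along its height) (perimeter = 2·6·7.500·sin(180°/6) = 45.00 mm); the cylinder at (2, 1.5) does not reach this height (z outside [11, 36]); the cube at (3, 2) is not intersected at this z (z outside [2.5, 7.5]); Combining (union): only the r=7.5 cylinder is present, so the union is just that shape — boundary = 45.00 mm. So its perimeter = 45.00 mm. Layer 38 is larger (45.00 vs 36.00 mm).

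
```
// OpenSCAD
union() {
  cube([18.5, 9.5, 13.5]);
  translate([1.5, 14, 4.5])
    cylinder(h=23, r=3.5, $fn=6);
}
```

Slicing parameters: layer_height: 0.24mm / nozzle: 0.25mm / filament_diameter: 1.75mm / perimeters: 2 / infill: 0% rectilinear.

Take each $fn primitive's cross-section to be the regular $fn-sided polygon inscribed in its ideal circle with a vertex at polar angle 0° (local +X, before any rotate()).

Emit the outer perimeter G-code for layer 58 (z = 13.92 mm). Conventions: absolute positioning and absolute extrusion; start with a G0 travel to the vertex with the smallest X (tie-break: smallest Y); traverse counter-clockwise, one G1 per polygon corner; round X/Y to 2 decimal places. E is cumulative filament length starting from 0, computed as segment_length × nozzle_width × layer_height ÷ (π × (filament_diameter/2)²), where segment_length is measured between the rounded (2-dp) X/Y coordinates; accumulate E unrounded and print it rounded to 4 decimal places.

At z = 13.92 mm: the cube is not intersected at this z (z outside [0, 13.5]); the r=3.5 cylinder at (1.5, 14) gives a regular 6-gon of circumradius 3.5 (constant along its height); Merging all regions: only the r=3.5 cylinder at (1.5, 14) is present, so the union is just that shape — 1 connected region. The outline is a single polygon with 6 vertices. Extrusion per mm of travel: 0.25 × 0.24 / (π × 0.875²) = 0.024945. Accumulating E over each segment gives final E = 0.5238.

G0 X-2.00 Y14.00 Z13.92
G1 X-0.25 Y10.97 E0.0873
G1 X3.25 Y10.97 E0.1746
G1 X5.00 Y14.00 E0.2619
G1 X3.25 Y17.03 E0.3492
G1 X-0.25 Y17.03 E0.4365
G1 X-2.00 Y14.00 E0.5238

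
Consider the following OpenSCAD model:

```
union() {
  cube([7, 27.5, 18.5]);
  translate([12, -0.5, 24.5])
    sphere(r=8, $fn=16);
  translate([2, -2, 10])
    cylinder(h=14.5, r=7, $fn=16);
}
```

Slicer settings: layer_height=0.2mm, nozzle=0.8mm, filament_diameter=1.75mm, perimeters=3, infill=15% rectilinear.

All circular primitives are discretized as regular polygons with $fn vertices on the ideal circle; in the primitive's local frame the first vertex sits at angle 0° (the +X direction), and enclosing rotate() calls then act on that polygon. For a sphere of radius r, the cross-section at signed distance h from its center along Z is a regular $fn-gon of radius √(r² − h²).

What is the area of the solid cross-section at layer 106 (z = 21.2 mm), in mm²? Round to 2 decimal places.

At z = 21.2 mm: the cube is absent (z outside [0, 18.5]); the r=8 sphere at (12, -0.5) slices to a regular 16-gon of circumradius 7.288 (√(r²−h²) with h=3.3 from center) (area = (16/2)·7.288²·sin(360°/16) = 162.59 mm²); the r=7 cylinder at (2, -2) contributes a regular 16-gon of circumradius 7 (area = (16/2)·7.000²·sin(360°/16) = 150.01 mm²); Combining (union): the regions partially overlap — summed areas 312.61 mm² minus the doubly-counted overlap 27.02 mm² gives 285.58 mm² — area = 285.58 mm². Overall, the cross-section is a single solid region. Net area = 285.58 mm².

285.58 mm²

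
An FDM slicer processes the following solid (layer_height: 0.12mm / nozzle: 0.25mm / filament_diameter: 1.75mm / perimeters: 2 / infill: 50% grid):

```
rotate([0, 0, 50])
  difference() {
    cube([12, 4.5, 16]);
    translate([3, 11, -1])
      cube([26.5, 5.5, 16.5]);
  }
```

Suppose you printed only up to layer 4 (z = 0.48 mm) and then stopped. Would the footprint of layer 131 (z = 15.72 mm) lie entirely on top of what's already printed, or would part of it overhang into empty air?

entirely on top

Compare the two slices. At z = 0.48: the cube (footprint 12×4.5) is included at this height (area 54.00 mm²); the cube at (3, 11) is present — its section is the full 26.5×5.5 rectangle (area 145.75 mm²); After the difference (first − rest): starting from the 12×4.5 cube (54.00 mm²), the 26.5×5.5 cube at (3, 11) misses the remaining region (no effect) — area = 54.00 mm²; (whole slice rotated 50° about Z — lengths, areas and connectivity unchanged). At z = 15.72: the cube (footprint 12×4.5) is included at this height (area 54.00 mm²); the cube at (3, 11) is absent (z outside [-1, 15.5]); Taking the first minus the rest: none of the subtracted shapes is present at this height, so the 12×4.5 cube is unchanged — area = 54.00 mm²; (rotated 50° about Z; rotation is an isometry so areas/perimeters/island counts are preserved). Checking containment: the cross-section at z = 15.72 is a subset of the cross-section at z = 0.48.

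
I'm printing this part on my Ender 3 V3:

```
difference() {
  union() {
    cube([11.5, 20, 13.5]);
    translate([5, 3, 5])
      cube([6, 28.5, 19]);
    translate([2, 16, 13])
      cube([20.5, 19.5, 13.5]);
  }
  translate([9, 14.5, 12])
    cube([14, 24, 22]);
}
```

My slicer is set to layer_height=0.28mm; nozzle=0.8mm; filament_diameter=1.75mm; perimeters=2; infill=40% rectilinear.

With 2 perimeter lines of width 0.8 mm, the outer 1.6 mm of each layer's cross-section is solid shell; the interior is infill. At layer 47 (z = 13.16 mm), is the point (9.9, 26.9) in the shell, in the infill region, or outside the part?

outside

At z = 13.16 mm: the 11.5×20 cube contributes its full rectangle; the cube at (5, 3) is present — its section is the full 6×28.5 rectangle; the cube at (2, 16) (footprint 20.5×19.5) is included at this height; Taking the union: the regions partially overlap (shared area 209.00 mm²), so overlapping operands fuse into one piece — 1 connected region; the cube at (9, 14.5) (footprint 14×24) is included at this height; Taking the first minus the rest: starting from that combined region, the 14×24 cube at (9, 14.5) partially overlaps it — only the 267.00 mm² overlap (of its 336.00 mm²) is removed, clipping the outline — 1 connected region. Overall, the cross-section is a single solid region. The nearest boundary edge runs (9.00, 35.50)→(9.00, 14.50); distance from the point to it = 0.90 mm. The point is not inside any of the regions above, so it lies outside the cross-section (0.90 mm from the nearest boundary).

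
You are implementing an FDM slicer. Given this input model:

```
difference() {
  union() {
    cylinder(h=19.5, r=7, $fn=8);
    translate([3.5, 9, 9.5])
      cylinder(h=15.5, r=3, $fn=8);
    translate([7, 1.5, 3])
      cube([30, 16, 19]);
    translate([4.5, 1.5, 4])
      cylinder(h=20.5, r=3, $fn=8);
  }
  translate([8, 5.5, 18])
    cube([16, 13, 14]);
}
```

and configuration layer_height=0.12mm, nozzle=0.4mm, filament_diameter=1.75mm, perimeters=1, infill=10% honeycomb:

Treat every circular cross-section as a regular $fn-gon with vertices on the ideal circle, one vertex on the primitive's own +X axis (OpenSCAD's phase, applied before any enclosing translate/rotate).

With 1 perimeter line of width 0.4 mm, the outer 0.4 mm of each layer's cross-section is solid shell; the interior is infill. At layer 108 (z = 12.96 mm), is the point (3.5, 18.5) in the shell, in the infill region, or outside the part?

outside

At z = 12.96 mm: the r=7 cylinder gives a regular 8-gon of circumradius 7 (constant along its height); the cylinder at (3.5, 9): section is a regular 8-gon, circumradius r=3; the cube at (7, 1.5) is present — its section is the full 30×16 rectangle; the r=3 cylinder at (4.5, 1.5) contributes a regular 8-gon of circumradius 3; Combining (union): the regions partially overlap (shared area 22.31 mm²), so overlapping operands fuse into one piece — 2 connected regions; the cube at (8, 5.5) is not intersected at this z (z outside [18, 32]); Subtracting the remaining from the first: none of the subtracted shapes is present at this height, so that combined region is unchanged — 2 connected regions. Overall, the cross-section has 2 separate islands. The nearest boundary edge runs (7.00, 2.71)→(7.00, 17.50); distance from the point to it = 3.64 mm. The point is not inside any of the regions above, so it lies outside the cross-section (3.64 mm from the nearest boundary).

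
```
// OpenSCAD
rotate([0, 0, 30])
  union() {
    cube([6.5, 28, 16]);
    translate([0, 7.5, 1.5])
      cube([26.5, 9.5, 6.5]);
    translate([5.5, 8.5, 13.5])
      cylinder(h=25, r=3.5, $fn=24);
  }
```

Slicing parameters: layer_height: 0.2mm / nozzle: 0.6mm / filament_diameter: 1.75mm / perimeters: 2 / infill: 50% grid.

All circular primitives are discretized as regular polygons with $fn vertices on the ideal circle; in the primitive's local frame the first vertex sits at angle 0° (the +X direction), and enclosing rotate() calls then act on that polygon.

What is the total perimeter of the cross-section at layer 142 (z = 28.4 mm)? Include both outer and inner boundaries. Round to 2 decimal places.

At z = 28.4 mm: the cube is absent (z outside [0, 16]); the cube at (0, 7.5) is absent (z outside [1.5, 8]); the cylinder at (5.5, 8.5): section is a regular 24-gon, circumradius r=3.5 (perimeter = 2·24·3.500·sin(180°/24) = 21.93 mm); Taking the union: only the r=3.5 cylinder at (5.5, 8.5) is present, so the union is just that shape — boundary = 21.93 mm; (rotated 30° about Z; rotation is an isometry so areas/perimeters/island counts are preserved). Overall, the cross-section is a single solid region. Total boundary length (outer) = 21.93 mm.

21.93 mm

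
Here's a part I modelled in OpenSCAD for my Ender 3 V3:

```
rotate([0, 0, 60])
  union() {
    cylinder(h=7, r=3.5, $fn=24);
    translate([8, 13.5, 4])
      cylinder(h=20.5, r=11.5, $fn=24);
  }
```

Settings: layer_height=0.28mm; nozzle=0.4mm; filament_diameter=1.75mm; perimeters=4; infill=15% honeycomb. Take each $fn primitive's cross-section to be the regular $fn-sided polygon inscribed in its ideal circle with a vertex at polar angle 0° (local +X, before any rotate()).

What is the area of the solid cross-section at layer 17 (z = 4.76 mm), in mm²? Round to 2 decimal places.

At z = 4.76 mm: the r=3.5 cylinder gives a regular 24-gon of circumradius 3.5 (constant along its height) (area = (24/2)·3.500²·sin(360°/24) = 38.05 mm²); the r=11.5 cylinder at (8, 13.5) contributes a regular 24-gon of circumradius 11.5 (area = (24/2)·11.500²·sin(360°/24) = 410.75 mm²); Taking the union: the 2 present regions are separate (no shared area or edge), so areas and boundary lengths simply add and each stays a separate island — area = 448.79 mm²; (whole slice rotated 60° about Z — lengths, areas and connectivity unchanged). Overall, the cross-section has 2 separate islands. Net area = 448.79 mm².

448.79 mm²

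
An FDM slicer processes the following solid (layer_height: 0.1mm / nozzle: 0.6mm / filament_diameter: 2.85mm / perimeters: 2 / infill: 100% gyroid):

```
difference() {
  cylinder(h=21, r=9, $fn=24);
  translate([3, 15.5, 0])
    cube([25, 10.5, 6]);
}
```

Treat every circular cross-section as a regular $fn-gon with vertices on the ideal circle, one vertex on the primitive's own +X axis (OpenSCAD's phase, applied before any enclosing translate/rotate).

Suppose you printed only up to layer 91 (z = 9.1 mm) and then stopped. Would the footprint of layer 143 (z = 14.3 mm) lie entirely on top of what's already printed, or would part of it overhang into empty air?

entirely on top

Compare the two slices. At z = 9.1: the r=9 cylinder gives a regular 24-gon of circumradius 9 (constant along its height) (area = (24/2)·9.000²·sin(360°/24) = 251.57 mm²); the cube at (3, 15.5) does not reach this height (z outside [0, 6]); Taking the first minus the rest: none of the subtracted shapes is present at this height, so the r=9 cylinder is unchanged — area = 251.57 mm². At z = 14.3: the cylinder: section is a regular 24-gon, circumradius r=9 (area = (24/2)·9.000²·sin(360°/24) = 251.57 mm²); the cube at (3, 15.5) does not reach this height (z outside [0, 6]); Taking the first minus the rest: none of the subtracted shapes is present at this height, so the r=9 cylinder is unchanged — area = 251.57 mm². Checking containment: the cross-section at z = 14.3 is a subset of the cross-section at z = 9.1.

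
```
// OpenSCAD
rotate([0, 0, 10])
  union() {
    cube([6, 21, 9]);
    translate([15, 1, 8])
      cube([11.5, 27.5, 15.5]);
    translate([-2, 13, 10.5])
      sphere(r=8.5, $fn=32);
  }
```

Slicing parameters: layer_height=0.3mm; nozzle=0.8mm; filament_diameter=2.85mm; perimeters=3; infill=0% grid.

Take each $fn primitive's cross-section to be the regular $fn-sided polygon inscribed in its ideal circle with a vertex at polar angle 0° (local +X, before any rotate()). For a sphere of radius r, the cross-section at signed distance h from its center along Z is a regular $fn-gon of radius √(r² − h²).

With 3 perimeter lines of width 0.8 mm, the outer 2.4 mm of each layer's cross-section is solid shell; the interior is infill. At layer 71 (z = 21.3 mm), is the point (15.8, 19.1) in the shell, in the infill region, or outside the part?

At z = 21.3 mm: the cube does not reach this height (z outside [0, 9]); the cube at (15, 1) (footprint 11.5×27.5) is included at this height; the sphere at (-2, 13) is absent (|z−center|=10.800 > r=8.5); Combining (union): only the 11.5×27.5 cube at (15, 1) is present, so the union is just that shape — 1 connected region; (whole slice rotated 10° about Z — lengths, areas and connectivity unchanged). Overall, the cross-section is a single solid region. Undo the 10° rotation: the query point maps to (18.877, 16.066) in the un-rotated model frame. The nearest boundary edge runs (15.00, 28.50)→(15.00, 1.00); distance from the point to it = 3.88 mm. The point is inside the cross-section and 3.88 mm from the nearest boundary — more than the 2.4 mm shell width (3 × 0.8), so it's in the infill interior.

infill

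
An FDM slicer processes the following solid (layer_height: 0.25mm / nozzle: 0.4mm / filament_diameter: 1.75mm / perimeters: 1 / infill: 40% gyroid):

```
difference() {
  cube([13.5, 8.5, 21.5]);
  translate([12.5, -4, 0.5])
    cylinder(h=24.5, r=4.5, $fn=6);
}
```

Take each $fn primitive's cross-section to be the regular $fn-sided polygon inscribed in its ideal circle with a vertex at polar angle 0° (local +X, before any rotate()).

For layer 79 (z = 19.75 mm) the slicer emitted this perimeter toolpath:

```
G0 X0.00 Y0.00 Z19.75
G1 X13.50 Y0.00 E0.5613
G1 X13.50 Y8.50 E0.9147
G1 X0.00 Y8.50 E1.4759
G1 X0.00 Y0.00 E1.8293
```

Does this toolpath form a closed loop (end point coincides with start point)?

yes

Start point (G0): (0.00, 0.00). End point (last G1): the path returns to the start — closed.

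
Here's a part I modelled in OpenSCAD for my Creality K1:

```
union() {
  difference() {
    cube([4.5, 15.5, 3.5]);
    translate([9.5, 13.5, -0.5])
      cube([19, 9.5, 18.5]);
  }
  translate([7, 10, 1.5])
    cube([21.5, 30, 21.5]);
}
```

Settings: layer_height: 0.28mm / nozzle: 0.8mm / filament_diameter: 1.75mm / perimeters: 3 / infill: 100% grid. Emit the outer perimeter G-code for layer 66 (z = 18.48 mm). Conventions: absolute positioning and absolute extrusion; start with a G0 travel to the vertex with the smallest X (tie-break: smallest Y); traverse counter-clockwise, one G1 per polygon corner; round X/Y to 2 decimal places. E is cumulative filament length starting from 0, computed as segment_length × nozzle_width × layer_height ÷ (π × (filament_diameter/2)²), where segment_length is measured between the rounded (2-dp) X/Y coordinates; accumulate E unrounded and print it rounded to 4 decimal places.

At z = 18.48 mm: the cube is not intersected at this z (z outside [0, 3.5]); the cube at (9.5, 13.5) is absent (z outside [-0.5, 18]); After the difference (first − rest): the first operand is absent here, so nothing remains; the cube at (7, 10) (footprint 21.5×30) is included at this height; Combining (union): only the 21.5×30 cube at (7, 10) is present, so the union is just that shape — 1 connected region. The outline is a single polygon with 4 vertices. Extrusion per mm of travel: 0.8 × 0.28 / (π × 0.875²) = 0.093128. Accumulating E over each segment gives final E = 9.5922.

G0 X7.00 Y10.00 Z18.48
G1 X28.50 Y10.00 E2.0023
G1 X28.50 Y40.00 E4.7961
G1 X7.00 Y40.00 E6.7984
G1 X7.00 Y10.00 E9.5922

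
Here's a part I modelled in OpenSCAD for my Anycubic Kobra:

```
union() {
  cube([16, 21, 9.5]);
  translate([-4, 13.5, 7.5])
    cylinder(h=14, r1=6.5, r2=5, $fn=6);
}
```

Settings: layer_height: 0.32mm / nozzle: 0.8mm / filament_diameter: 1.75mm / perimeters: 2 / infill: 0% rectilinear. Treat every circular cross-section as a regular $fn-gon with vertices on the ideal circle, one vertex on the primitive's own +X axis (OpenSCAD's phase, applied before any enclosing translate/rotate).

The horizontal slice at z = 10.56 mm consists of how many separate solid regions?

At z = 10.56 mm: the cube is absent (z outside [0, 9.5]); the cone at (-4, 13.5): at t=0.219 of its height the radius interpolates to r₁+(r₂−r₁)t = 6.172, giving a regular 6-gon of that circumradius; Merging all regions: only the cone at (-4, 13.5) is present, so the union is just that shape — 1 connected region. The result has 1 disconnected region.

1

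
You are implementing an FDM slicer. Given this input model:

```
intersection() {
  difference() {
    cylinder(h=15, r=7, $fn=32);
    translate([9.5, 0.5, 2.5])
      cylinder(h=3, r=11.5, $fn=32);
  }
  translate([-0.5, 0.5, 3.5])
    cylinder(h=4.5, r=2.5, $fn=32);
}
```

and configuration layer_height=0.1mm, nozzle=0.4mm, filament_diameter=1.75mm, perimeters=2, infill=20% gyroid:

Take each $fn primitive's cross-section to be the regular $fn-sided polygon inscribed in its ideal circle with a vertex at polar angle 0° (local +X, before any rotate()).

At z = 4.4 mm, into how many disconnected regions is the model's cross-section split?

1

At z = 4.4 mm: the cylinder: section is a regular 32-gon, circumradius r=7; the cylinder at (9.5, 0.5): section is a regular 32-gon, circumradius r=11.5; Taking the first minus the rest: starting from the r=7 cylinder, the r=11.5 cylinder at (9.5, 0.5) partially overlaps it — only the 93.17 mm² overlap (of its 412.81 mm²) is removed, clipping the outline — 1 connected region; the r=2.5 cylinder at (-0.5, 0.5) gives a regular 32-gon of circumradius 2.5 (constant along its height); Taking the intersection: the r=2.5 cylinder at (-0.5, 0.5) partially overlaps that combined region; clipping to the common part keeps 3.18 mm² — 1 connected region. The result has 1 disconnected region.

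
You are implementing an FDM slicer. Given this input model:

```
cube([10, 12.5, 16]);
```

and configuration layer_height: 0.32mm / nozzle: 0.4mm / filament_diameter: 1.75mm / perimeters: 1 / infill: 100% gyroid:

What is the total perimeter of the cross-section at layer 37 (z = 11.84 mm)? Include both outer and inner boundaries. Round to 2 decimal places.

At z = 11.84 mm: the cube is present — its section is the full 10×12.5 rectangle (perimeter 45.00 mm). Overall, the cross-section is a single solid region. Total boundary length (outer) = 45.00 mm.

45.00 mm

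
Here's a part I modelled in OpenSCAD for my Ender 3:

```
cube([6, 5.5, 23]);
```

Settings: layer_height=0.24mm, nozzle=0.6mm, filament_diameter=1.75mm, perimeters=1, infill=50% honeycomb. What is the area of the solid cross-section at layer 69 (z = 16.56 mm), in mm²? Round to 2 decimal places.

33.00 mm²

At z = 16.56 mm: the cube (footprint 6×5.5) is included at this height (area 33.00 mm²). Overall, the cross-section is a single solid region. Net area = 33.00 mm².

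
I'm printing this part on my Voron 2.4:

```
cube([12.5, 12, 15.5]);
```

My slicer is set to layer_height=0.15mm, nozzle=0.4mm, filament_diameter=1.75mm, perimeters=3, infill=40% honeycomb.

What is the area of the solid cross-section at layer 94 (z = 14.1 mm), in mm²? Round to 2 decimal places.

150.00 mm²

At z = 14.1 mm: the 12.5×12 cube contributes its full rectangle (area 150.00 mm²). Overall, the cross-section is a single solid region. Net area = 150.00 mm².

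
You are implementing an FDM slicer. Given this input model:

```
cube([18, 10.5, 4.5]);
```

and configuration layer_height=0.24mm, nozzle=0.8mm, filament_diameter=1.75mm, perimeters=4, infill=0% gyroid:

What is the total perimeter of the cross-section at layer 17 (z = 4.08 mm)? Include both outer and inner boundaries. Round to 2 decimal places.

57.00 mm

At z = 4.08 mm: the cube is present — its section is the full 18×10.5 rectangle (perimeter 57.00 mm). Overall, the cross-section is a single solid region. Total boundary length (outer) = 57.00 mm.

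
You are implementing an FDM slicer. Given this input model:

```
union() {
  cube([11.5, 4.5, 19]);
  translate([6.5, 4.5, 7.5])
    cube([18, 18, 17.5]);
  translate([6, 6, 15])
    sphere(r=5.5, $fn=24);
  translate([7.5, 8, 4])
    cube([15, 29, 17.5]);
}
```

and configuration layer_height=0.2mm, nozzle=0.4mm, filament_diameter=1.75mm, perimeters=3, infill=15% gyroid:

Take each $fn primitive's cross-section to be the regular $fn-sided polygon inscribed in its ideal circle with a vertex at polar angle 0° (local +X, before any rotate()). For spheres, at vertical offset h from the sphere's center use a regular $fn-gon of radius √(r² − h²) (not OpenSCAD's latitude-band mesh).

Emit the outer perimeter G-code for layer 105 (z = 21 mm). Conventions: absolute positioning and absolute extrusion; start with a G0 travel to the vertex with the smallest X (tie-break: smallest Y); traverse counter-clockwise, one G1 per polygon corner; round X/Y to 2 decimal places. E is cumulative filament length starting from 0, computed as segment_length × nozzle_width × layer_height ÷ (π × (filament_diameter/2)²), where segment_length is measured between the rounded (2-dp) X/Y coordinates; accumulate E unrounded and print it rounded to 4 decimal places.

G0 X6.50 Y4.50 Z21.00
G1 X24.50 Y4.50 E0.5987
G1 X24.50 Y22.50 E1.1974
G1 X22.50 Y22.50 E1.2639
G1 X22.50 Y37.00 E1.7462
G1 X7.50 Y37.00 E2.2451
G1 X7.50 Y22.50 E2.7273
G1 X6.50 Y22.50 E2.7606
G1 X6.50 Y4.50 E3.3593

At z = 21 mm: the cube is not intersected at this z (z outside [0, 19]); the cube at (6.5, 4.5) is present — its section is the full 18×18 rectangle; the sphere at (6, 6) is not intersected at this z (|z−center|=6.000 > r=5.5); the 15×29 cube at (7.5, 8) contributes its full rectangle; Combining (union): the regions partially overlap (shared area 217.50 mm²), so overlapping operands fuse into one piece — 1 connected region. The outline is a single polygon with 8 vertices. Extrusion per mm of travel: 0.4 × 0.2 / (π × 0.875²) = 0.033260. Accumulating E over each segment gives final E = 3.3593.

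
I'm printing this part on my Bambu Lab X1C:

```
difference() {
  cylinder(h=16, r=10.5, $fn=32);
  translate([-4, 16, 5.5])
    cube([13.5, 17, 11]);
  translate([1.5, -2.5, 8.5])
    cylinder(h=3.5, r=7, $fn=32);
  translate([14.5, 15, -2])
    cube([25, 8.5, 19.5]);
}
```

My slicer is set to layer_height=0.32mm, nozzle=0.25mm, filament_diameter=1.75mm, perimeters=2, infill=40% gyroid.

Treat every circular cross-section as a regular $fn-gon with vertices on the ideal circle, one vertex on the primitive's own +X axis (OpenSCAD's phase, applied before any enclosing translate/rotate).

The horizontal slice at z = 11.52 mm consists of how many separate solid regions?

At z = 11.52 mm: the r=10.5 cylinder gives a regular 32-gon of circumradius 10.5 (constant along its height); the cube at (-4, 16) (footprint 13.5×17) is included at this height; the r=7 cylinder at (1.5, -2.5) contributes a regular 32-gon of circumradius 7; the 25×8.5 cube at (14.5, 15) contributes its full rectangle; Taking the first minus the rest: starting from the r=10.5 cylinder, the 13.5×17 cube at (-4, 16) misses the remaining region (no effect); the r=7 cylinder at (1.5, -2.5) lies wholly inside it (removes its full 152.95 mm² and its 43.91 mm outline becomes a hole wall); the 25×8.5 cube at (14.5, 15) misses the remaining region (no effect) — 1 connected region with 1 hole. The result has 1 disconnected region.

1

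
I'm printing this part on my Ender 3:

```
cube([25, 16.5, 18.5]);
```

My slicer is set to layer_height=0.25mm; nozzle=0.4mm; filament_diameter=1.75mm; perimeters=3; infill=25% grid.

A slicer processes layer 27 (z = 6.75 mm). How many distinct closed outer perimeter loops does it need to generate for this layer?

1

At z = 6.75 mm: the cube is present — its section is the full 25×16.5 rectangle. The result has 1 disconnected region.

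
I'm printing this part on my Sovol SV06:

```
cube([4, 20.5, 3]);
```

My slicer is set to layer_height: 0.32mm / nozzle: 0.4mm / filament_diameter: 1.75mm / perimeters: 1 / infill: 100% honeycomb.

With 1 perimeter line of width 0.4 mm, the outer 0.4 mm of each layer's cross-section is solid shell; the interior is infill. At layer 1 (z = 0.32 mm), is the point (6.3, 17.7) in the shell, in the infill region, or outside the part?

At z = 0.32 mm: the cube (footprint 4×20.5) is included at this height. Overall, the cross-section is a single solid region. The nearest boundary edge runs (4.00, 0.00)→(4.00, 20.50); distance from the point to it = 2.30 mm. The point is not inside any of the regions above, so it lies outside the cross-section (2.30 mm from the nearest boundary).

outside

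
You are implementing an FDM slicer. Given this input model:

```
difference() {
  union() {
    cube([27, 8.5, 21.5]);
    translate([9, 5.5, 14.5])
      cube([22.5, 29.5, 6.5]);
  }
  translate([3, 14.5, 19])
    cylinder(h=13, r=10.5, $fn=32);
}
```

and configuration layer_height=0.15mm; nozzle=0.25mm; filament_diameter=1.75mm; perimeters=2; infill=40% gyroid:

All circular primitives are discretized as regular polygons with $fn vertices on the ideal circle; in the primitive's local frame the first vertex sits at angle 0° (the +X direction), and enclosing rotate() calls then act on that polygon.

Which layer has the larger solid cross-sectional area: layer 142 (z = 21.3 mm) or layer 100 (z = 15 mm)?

Layer 142 (z = 21.3): the cube (footprint 27×8.5) is included at this height (area 229.50 mm²); the cube at (9, 5.5) is not intersected at this z (z outside [14.5, 21]); Combining (union): only the 27×8.5 cube is present, so the union is just that shape — area = 229.50 mm²; the r=10.5 cylinder at (3, 14.5) contributes a regular 32-gon of circumradius 10.5 (area = (32/2)·10.500²·sin(360°/32) = 344.14 mm²); Taking the first minus the rest: starting from the result so far (229.50 mm²), the r=10.5 cylinder at (3, 14.5) partially overlaps it — only the 39.83 mm² overlap (of its 344.14 mm²) is removed, clipping the outline — area = 189.67 mm². So its area = 189.67 mm². Layer 100 (z = 15): the cube (footprint 27×8.5) is included at this height (area 229.50 mm²); the cube at (9, 5.5) (footprint 22.5×29.5) is included at this height (area 663.75 mm²); Taking the union: the regions partially overlap — summed areas 893.25 mm² minus the doubly-counted overlap 54.00 mm² gives 839.25 mm² — area = 839.25 mm²; the cylinder at (3, 14.5) is absent (z outside [19, 32]); Taking the first minus the rest: none of the subtracted shapes is present at this height, so that combined region is unchanged — area = 839.25 mm². So its area = 839.25 mm². Layer 100 is larger (839.25 vs 189.67 mm²).

layer 100 (z = 15 mm)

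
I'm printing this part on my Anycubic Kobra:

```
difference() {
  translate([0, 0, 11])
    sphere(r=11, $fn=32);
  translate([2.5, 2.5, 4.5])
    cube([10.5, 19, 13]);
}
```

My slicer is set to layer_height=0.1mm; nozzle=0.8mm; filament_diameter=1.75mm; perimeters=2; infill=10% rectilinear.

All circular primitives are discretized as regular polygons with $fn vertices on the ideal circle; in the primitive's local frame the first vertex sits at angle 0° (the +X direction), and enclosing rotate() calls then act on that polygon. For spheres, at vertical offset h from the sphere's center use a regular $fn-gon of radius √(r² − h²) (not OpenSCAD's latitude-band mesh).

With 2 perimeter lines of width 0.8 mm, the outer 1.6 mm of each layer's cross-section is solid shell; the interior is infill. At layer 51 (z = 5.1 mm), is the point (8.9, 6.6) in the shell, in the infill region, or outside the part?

At z = 5.1 mm: the r=11 sphere slices to a regular 32-gon of circumradius 9.284 (√(r²−h²) with h=5.9 from center); the 10.5×19 cube at (2.5, 2.5) contributes its full rectangle; After the difference (first − rest): starting from the r=11 sphere, the 10.5×19 cube at (2.5, 2.5) partially overlaps it — only the 27.80 mm² overlap (of its 199.50 mm²) is removed, clipping the outline — 1 connected region. Overall, the cross-section is a single solid region. The nearest boundary edge runs (2.50, 2.50)→(8.90, 2.50); distance from the point to it = 4.10 mm. The point is not inside any of the regions above, so it lies outside the cross-section (4.10 mm from the nearest boundary).

outside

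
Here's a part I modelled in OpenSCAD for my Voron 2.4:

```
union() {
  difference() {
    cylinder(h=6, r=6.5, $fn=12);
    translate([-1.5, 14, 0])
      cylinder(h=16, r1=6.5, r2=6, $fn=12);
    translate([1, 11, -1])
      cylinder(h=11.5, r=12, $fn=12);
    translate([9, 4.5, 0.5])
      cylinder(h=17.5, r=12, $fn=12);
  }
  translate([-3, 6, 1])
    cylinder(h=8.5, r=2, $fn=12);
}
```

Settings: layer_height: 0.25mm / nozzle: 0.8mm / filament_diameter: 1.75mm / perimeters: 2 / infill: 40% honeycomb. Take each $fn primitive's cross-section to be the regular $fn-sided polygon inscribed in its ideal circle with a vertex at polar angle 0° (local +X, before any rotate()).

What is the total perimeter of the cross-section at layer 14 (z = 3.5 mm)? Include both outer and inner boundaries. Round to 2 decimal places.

At z = 3.5 mm: the cylinder: section is a regular 12-gon, circumradius r=6.5 (perimeter = 2·12·6.500·sin(180°/12) = 40.38 mm); the cone at (-1.5, 14): at t=0.219 of its height the radius interpolates to r₁+(r₂−r₁)t = 6.391, giving a regular 12-gon of that circumradius (perimeter = 2·12·6.391·sin(180°/12) = 39.70 mm); the r=12 cylinder at (1, 11) gives a regular 12-gon of circumradius 12 (constant along its height) (perimeter = 2·12·12.000·sin(180°/12) = 74.54 mm); the r=12 cylinder at (9, 4.5) contributes a regular 12-gon of circumradius 12 (perimeter = 2·12·12.000·sin(180°/12) = 74.54 mm); Taking the first minus the rest: starting from the r=6.5 cylinder, the cone at (-1.5, 14) misses the remaining region (no effect); the r=12 cylinder at (1, 11) partially overlaps it — only the 64.46 mm² overlap (of its 432.00 mm²) is removed, clipping the outline; the r=12 cylinder at (9, 4.5) partially overlaps it — only the 26.70 mm² overlap (of its 432.00 mm²) is removed, clipping the outline — boundary = 26.91 mm; the r=2 cylinder at (-3, 6) contributes a regular 12-gon of circumradius 2 (perimeter = 2·12·2.000·sin(180°/12) = 12.42 mm); Taking the union: the 2 present regions are separate (no shared area or edge), so areas and boundary lengths simply add and each stays a separate island — boundary = 39.33 mm. Overall, the cross-section has 2 separate islands. Total boundary length (outer) = 39.33 mm.

39.33 mm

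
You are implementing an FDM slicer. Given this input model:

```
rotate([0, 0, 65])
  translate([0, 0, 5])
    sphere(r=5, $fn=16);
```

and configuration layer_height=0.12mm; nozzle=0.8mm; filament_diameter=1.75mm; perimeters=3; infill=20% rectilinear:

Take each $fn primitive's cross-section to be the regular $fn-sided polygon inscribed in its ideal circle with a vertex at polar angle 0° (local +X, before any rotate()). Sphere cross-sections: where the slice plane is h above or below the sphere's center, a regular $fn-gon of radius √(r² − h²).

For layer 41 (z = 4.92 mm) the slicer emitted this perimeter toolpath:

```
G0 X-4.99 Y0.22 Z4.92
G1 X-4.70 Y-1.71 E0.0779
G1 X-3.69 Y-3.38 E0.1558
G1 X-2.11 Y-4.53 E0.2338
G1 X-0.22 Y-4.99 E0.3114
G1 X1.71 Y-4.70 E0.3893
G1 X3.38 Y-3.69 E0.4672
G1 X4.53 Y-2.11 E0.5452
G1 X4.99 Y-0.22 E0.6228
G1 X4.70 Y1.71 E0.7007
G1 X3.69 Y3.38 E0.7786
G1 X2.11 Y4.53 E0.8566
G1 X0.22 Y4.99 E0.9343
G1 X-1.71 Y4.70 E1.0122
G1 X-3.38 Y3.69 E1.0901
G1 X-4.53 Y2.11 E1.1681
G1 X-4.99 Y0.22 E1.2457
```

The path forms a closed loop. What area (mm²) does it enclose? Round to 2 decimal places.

Apply the shoelace formula to the sequence of (X, Y) vertices; enclosed area = 76.52 mm².

76.52 mm²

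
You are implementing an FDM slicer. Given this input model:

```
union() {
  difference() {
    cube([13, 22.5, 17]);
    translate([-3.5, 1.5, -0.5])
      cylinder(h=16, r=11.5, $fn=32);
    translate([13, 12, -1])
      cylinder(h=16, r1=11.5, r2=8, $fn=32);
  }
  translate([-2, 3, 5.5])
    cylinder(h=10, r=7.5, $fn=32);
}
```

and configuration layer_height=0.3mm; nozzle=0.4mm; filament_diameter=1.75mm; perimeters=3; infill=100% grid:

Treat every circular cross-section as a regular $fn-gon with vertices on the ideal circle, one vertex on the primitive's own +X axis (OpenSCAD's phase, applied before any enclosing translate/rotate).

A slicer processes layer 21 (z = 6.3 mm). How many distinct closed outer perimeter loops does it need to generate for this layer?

3

At z = 6.3 mm: the cube (footprint 13×22.5) is included at this height; the r=11.5 cylinder at (-3.5, 1.5) gives a regular 32-gon of circumradius 11.5 (constant along its height); the cone at (13, 12) contributes a regular 32-gon of circumradius 9.903 (interpolated between r1=11.5 and r2=8 at t=0.456); Taking the first minus the rest: starting from the 13×22.5 cube, the r=11.5 cylinder at (-3.5, 1.5) partially overlaps it — only the 75.61 mm² overlap (of its 412.81 mm²) is removed, clipping the outline; the cone at (13, 12) partially overlaps it — only the 142.91 mm² overlap (of its 306.13 mm²) is removed, clipping the outline — 2 connected regions; the r=7.5 cylinder at (-2, 3) gives a regular 32-gon of circumradius 7.5 (constant along its height); Taking the union: the 2 present regions are separate (no shared area or edge), so areas and boundary lengths simply add and each stays a separate island — 3 connected regions. The result has 3 disconnected regions.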